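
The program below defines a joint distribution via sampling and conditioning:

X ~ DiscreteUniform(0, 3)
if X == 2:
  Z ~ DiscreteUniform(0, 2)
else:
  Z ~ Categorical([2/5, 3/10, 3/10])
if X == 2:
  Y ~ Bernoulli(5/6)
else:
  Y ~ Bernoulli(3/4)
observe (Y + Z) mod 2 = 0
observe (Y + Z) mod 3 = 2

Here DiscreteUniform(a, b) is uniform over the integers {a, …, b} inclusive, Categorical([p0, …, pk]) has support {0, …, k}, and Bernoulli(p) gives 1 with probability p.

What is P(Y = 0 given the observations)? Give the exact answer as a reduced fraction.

Enumerate traces; 8 have nonzero weight after conditioning:
  (X=0, Z=1, Y=1) weight 9/160
  (X=0, Z=2, Y=0) weight 3/160
  (X=1, Z=1, Y=1) weight 9/160
  (X=1, Z=2, Y=0) weight 3/160
  (X=2, Z=1, Y=1) weight 5/72
  (X=2, Z=2, Y=0) weight 1/72
  (X=3, Z=1, Y=1) weight 9/160
  (X=3, Z=2, Y=0) weight 3/160
Group by Y:
  weight(Y=0) = 101/1440
  weight(Y=1) = 343/1440
Total weight = 101/1440 + 343/1440 = 37/120
P(Y=0 | obs) = 101/1440 / 37/120 = 101/444
P(Y=1 | obs) = 343/1440 / 37/120 = 343/444

P(Y = 0 | obs) = 101/444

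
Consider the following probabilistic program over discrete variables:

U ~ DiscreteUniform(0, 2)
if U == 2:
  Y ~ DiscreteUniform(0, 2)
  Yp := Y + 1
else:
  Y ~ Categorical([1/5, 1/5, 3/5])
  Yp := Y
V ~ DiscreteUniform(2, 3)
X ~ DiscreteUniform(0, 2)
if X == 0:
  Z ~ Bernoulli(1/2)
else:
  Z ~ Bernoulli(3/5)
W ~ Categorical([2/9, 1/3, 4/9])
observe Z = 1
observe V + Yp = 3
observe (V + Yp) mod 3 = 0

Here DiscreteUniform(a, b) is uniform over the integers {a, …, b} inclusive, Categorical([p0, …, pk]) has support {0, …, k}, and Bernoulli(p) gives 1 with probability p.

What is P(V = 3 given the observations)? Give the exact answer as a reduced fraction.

P(V = 3 | obs) = 6/17

Enumerate traces; 45 have nonzero weight after conditioning:
  (U=0, Y=0, V=3, X=0, Z=1, W=0) weight 1/810
  (U=0, Y=0, V=3, X=0, Z=1, W=1) weight 1/540
  (U=0, Y=0, V=3, X=0, Z=1, W=2) weight 1/405
  (U=0, Y=0, V=3, X=1, Z=1, W=0) weight 1/675
  (U=0, Y=0, V=3, X=1, Z=1, W=1) weight 1/450
  (U=0, Y=0, V=3, X=1, Z=1, W=2) weight 2/675
  (U=0, Y=0, V=3, X=2, Z=1, W=0) weight 1/675
  (U=0, Y=0, V=3, X=2, Z=1, W=1) weight 1/450
  (U=0, Y=1, V=2, X=0, Z=1, W=0) weight 1/810
  … 36 more
Group by V:
  weight(V=2) = 187/2700
  weight(V=3) = 17/450
Total weight = 187/2700 + 17/450 = 289/2700
P(V=2 | obs) = 187/2700 / 289/2700 = 11/17
P(V=3 | obs) = 17/450 / 289/2700 = 6/17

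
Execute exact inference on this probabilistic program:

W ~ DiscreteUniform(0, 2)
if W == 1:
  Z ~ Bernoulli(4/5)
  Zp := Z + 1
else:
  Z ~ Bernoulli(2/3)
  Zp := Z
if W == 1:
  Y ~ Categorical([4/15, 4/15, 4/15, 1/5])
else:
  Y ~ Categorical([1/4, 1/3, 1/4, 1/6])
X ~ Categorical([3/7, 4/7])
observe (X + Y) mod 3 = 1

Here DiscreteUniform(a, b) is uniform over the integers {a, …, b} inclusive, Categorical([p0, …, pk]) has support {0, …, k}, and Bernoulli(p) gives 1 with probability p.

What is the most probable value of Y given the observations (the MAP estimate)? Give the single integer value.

argmax_v P(Y = v | obs) = 0

Enumerate traces; 18 have nonzero weight after conditioning:
  (W=0, Z=0, Y=0, X=1) weight 1/63
  (W=0, Z=0, Y=1, X=0) weight 1/63
  (W=0, Z=0, Y=3, X=1) weight 2/189
  (W=0, Z=1, Y=0, X=1) weight 2/63
  (W=0, Z=1, Y=1, X=0) weight 2/63
  (W=0, Z=1, Y=3, X=1) weight 4/189
  (W=1, Z=0, Y=0, X=1) weight 16/1575
  (W=1, Z=0, Y=1, X=0) weight 4/525
  … 10 more
Group by Y:
  weight(Y=0) = 46/315
  weight(Y=1) = 2/15
  weight(Y=3) = 32/315
Total weight = 46/315 + 2/15 + 32/315 = 8/21
P(Y=0 | obs) = 46/315 / 8/21 = 23/60
P(Y=1 | obs) = 2/15 / 8/21 = 7/20
P(Y=3 | obs) = 32/315 / 8/21 = 4/15
argmax = 0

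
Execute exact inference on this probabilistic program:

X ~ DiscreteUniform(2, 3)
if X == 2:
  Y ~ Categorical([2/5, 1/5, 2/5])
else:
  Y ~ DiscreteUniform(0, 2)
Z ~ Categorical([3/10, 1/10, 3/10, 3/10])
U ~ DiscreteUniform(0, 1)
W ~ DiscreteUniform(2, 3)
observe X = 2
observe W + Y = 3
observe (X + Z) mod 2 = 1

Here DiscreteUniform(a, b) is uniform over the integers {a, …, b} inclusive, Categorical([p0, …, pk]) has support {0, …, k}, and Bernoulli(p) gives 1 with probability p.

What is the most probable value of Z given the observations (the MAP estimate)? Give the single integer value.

argmax_v P(Z = v | obs) = 3

Enumerate traces; 8 have nonzero weight after conditioning:
  (X=2, Y=0, Z=1, U=0, W=3) weight 1/200
  (X=2, Y=0, Z=1, U=1, W=3) weight 1/200
  (X=2, Y=0, Z=3, U=0, W=3) weight 3/200
  (X=2, Y=0, Z=3, U=1, W=3) weight 3/200
  (X=2, Y=1, Z=1, U=0, W=2) weight 1/400
  (X=2, Y=1, Z=1, U=1, W=2) weight 1/400
  (X=2, Y=1, Z=3, U=0, W=2) weight 3/400
  (X=2, Y=1, Z=3, U=1, W=2) weight 3/400
Group by Z:
  weight(Z=1) = 3/200
  weight(Z=3) = 9/200
Total weight = 3/200 + 9/200 = 3/50
P(Z=1 | obs) = 3/200 / 3/50 = 1/4
P(Z=3 | obs) = 9/200 / 3/50 = 3/4
argmax = 3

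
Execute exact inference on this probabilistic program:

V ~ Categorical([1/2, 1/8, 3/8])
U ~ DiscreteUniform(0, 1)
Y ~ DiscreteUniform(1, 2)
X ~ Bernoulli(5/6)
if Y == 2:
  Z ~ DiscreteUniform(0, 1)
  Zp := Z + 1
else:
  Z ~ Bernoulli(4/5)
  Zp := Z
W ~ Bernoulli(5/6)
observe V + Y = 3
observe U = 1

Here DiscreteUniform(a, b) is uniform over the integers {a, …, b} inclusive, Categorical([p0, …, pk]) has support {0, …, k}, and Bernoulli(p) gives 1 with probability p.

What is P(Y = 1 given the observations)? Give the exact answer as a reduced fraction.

Enumerate traces; 16 have nonzero weight after conditioning:
  (V=1, U=1, Y=2, X=0, Z=0, W=0) weight 1/2304
  (V=1, U=1, Y=2, X=0, Z=0, W=1) weight 5/2304
  (V=1, U=1, Y=2, X=0, Z=1, W=0) weight 1/2304
  (V=1, U=1, Y=2, X=0, Z=1, W=1) weight 5/2304
  (V=1, U=1, Y=2, X=1, Z=0, W=0) weight 5/2304
  (V=1, U=1, Y=2, X=1, Z=0, W=1) weight 25/2304
  (V=1, U=1, Y=2, X=1, Z=1, W=0) weight 5/2304
  (V=1, U=1, Y=2, X=1, Z=1, W=1) weight 25/2304
  (V=2, U=1, Y=1, X=0, Z=0, W=0) weight 1/1920
  … 7 more
Group by Y:
  weight(Y=1) = 3/32
  weight(Y=2) = 1/32
Total weight = 3/32 + 1/32 = 1/8
P(Y=1 | obs) = 3/32 / 1/8 = 3/4
P(Y=2 | obs) = 1/32 / 1/8 = 1/4

P(Y = 1 | obs) = 3/4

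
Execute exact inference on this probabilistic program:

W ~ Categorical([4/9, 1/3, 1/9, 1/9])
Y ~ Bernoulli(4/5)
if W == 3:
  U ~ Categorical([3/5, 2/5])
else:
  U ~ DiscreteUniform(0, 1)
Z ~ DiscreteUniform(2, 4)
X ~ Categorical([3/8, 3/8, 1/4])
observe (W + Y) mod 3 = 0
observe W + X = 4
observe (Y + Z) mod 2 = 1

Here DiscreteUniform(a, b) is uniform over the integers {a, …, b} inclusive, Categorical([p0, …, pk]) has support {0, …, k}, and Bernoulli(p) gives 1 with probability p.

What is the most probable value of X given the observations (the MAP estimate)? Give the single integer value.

argmax_v P(X = v | obs) = 2

Enumerate traces; 6 have nonzero weight after conditioning:
  (W=2, Y=1, U=0, Z=2, X=2) weight 1/270
  (W=2, Y=1, U=0, Z=4, X=2) weight 1/270
  (W=2, Y=1, U=1, Z=2, X=2) weight 1/270
  (W=2, Y=1, U=1, Z=4, X=2) weight 1/270
  (W=3, Y=0, U=0, Z=3, X=1) weight 1/600
  (W=3, Y=0, U=1, Z=3, X=1) weight 1/900
Group by X:
  weight(X=1) = 1/360
  weight(X=2) = 2/135
Total weight = 1/360 + 2/135 = 19/1080
P(X=1 | obs) = 1/360 / 19/1080 = 3/19
P(X=2 | obs) = 2/135 / 19/1080 = 16/19
argmax = 2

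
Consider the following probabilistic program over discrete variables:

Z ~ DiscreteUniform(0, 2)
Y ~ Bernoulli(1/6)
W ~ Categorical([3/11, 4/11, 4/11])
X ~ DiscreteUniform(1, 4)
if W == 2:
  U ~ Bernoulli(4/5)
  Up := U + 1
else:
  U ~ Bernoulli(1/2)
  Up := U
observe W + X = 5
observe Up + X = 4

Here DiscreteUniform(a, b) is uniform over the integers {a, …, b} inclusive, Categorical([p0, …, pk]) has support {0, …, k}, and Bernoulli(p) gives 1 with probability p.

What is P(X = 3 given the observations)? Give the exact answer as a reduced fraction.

Enumerate traces; 12 have nonzero weight after conditioning:
  (Z=0, Y=0, W=1, X=4, U=0) weight 5/396
  (Z=0, Y=0, W=2, X=3, U=0) weight 1/198
  (Z=0, Y=1, W=1, X=4, U=0) weight 1/396
  (Z=0, Y=1, W=2, X=3, U=0) weight 1/990
  (Z=1, Y=0, W=1, X=4, U=0) weight 5/396
  (Z=1, Y=0, W=2, X=3, U=0) weight 1/198
  (Z=1, Y=1, W=1, X=4, U=0) weight 1/396
  (Z=1, Y=1, W=2, X=3, U=0) weight 1/990
  … 4 more
Group by X:
  weight(X=3) = 1/55
  weight(X=4) = 1/22
Total weight = 1/55 + 1/22 = 7/110
P(X=3 | obs) = 1/55 / 7/110 = 2/7
P(X=4 | obs) = 1/22 / 7/110 = 5/7

P(X = 3 | obs) = 2/7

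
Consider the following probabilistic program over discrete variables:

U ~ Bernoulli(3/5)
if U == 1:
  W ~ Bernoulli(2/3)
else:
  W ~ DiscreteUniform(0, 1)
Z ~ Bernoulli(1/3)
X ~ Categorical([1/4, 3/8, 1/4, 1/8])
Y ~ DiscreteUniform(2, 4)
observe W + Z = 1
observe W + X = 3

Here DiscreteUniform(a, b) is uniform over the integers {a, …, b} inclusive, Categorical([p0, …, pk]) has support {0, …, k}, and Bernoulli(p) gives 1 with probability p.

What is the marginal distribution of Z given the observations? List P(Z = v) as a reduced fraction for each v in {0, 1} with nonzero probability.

P(Z=0) = 6/7, P(Z=1) = 1/7

Enumerate traces; 12 have nonzero weight after conditioning:
  (U=0, W=0, Z=1, X=3, Y=2) weight 1/360
  (U=0, W=0, Z=1, X=3, Y=3) weight 1/360
  (U=0, W=0, Z=1, X=3, Y=4) weight 1/360
  (U=0, W=1, Z=0, X=2, Y=2) weight 1/90
  (U=0, W=1, Z=0, X=2, Y=3) weight 1/90
  (U=0, W=1, Z=0, X=2, Y=4) weight 1/90
  (U=1, W=0, Z=1, X=3, Y=2) weight 1/360
  (U=1, W=0, Z=1, X=3, Y=3) weight 1/360
  … 4 more
Group by Z:
  weight(Z=0) = 1/10
  weight(Z=1) = 1/60
Total weight = 1/10 + 1/60 = 7/60
P(Z=0 | obs) = 1/10 / 7/60 = 6/7
P(Z=1 | obs) = 1/60 / 7/60 = 1/7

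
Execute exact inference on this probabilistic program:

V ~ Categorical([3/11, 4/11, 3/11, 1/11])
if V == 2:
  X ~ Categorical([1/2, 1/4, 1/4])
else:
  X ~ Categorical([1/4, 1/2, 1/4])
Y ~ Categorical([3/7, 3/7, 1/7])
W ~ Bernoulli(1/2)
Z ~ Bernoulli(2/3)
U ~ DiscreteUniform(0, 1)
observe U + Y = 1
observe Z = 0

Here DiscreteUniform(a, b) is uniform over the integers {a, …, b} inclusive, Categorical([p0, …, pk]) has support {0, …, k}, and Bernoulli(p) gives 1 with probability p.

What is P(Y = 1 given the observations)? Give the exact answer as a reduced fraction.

P(Y = 1 | obs) = 1/2

Enumerate traces; 48 have nonzero weight after conditioning:
  (V=0, X=0, Y=0, W=0, Z=0, U=1) weight 3/1232
  (V=0, X=0, Y=0, W=1, Z=0, U=1) weight 3/1232
  (V=0, X=0, Y=1, W=0, Z=0, U=0) weight 3/1232
  (V=0, X=0, Y=1, W=1, Z=0, U=0) weight 3/1232
  (V=0, X=1, Y=0, W=0, Z=0, U=1) weight 3/616
  (V=0, X=1, Y=0, W=1, Z=0, U=1) weight 3/616
  (V=0, X=1, Y=1, W=0, Z=0, U=0) weight 3/616
  (V=0, X=1, Y=1, W=1, Z=0, U=0) weight 3/616
  … 40 more
Group by Y:
  weight(Y=0) = 1/14
  weight(Y=1) = 1/14
Total weight = 1/14 + 1/14 = 1/7
P(Y=0 | obs) = 1/14 / 1/7 = 1/2
P(Y=1 | obs) = 1/14 / 1/7 = 1/2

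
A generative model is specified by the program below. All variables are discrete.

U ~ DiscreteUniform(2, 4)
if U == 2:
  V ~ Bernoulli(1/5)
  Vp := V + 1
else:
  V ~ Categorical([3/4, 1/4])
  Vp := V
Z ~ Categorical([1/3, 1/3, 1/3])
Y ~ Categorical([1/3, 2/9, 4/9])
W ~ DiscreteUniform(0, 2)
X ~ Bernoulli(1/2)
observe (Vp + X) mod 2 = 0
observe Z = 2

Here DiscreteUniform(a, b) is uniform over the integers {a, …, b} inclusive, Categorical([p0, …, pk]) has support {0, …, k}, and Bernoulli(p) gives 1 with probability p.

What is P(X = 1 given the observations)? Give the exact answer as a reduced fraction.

Enumerate traces; 54 have nonzero weight after conditioning:
  (U=2, V=0, Z=2, Y=0, W=0, X=1) weight 2/405
  (U=2, V=0, Z=2, Y=0, W=1, X=1) weight 2/405
  (U=2, V=0, Z=2, Y=0, W=2, X=1) weight 2/405
  (U=2, V=0, Z=2, Y=1, W=0, X=1) weight 4/1215
  (U=2, V=0, Z=2, Y=1, W=1, X=1) weight 4/1215
  (U=2, V=0, Z=2, Y=1, W=2, X=1) weight 4/1215
  (U=2, V=0, Z=2, Y=2, W=0, X=1) weight 8/1215
  (U=2, V=0, Z=2, Y=2, W=1, X=1) weight 8/1215
  (U=2, V=1, Z=2, Y=0, W=0, X=0) weight 1/810
  … 45 more
Group by X:
  weight(X=0) = 17/180
  weight(X=1) = 13/180
Total weight = 17/180 + 13/180 = 1/6
P(X=0 | obs) = 17/180 / 1/6 = 17/30
P(X=1 | obs) = 13/180 / 1/6 = 13/30

P(X = 1 | obs) = 13/30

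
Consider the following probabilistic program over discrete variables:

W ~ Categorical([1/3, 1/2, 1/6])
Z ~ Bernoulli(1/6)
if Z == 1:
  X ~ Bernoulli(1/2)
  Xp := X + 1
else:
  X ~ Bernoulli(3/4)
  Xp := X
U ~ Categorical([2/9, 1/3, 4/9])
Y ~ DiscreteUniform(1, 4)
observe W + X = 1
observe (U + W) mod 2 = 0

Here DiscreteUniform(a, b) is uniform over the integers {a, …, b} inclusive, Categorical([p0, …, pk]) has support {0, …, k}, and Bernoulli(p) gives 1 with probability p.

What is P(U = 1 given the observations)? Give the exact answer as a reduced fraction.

Enumerate traces; 24 have nonzero weight after conditioning:
  (W=0, Z=0, X=1, U=0, Y=1) weight 5/432
  (W=0, Z=0, X=1, U=0, Y=2) weight 5/432
  (W=0, Z=0, X=1, U=0, Y=3) weight 5/432
  (W=0, Z=0, X=1, U=0, Y=4) weight 5/432
  (W=0, Z=0, X=1, U=2, Y=1) weight 5/216
  (W=0, Z=0, X=1, U=2, Y=2) weight 5/216
  (W=0, Z=0, X=1, U=2, Y=3) weight 5/216
  (W=0, Z=0, X=1, U=2, Y=4) weight 5/216
  (W=1, Z=0, X=0, U=1, Y=1) weight 5/576
  … 15 more
Group by U:
  weight(U=0) = 17/324
  weight(U=1) = 7/144
  weight(U=2) = 17/162
Total weight = 17/324 + 7/144 + 17/162 = 89/432
P(U=0 | obs) = 17/324 / 89/432 = 68/267
P(U=1 | obs) = 7/144 / 89/432 = 21/89
P(U=2 | obs) = 17/162 / 89/432 = 136/267

P(U = 1 | obs) = 21/89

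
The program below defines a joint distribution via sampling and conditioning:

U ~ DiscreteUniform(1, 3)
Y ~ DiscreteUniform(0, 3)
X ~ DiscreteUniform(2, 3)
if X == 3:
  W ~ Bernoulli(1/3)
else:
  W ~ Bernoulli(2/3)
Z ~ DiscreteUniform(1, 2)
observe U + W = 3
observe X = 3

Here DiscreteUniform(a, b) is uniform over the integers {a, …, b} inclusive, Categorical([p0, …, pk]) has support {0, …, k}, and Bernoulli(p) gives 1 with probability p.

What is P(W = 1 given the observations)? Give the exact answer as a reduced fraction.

P(W = 1 | obs) = 1/3

Enumerate traces; 16 have nonzero weight after conditioning:
  (U=2, Y=0, X=3, W=1, Z=1) weight 1/144
  (U=2, Y=0, X=3, W=1, Z=2) weight 1/144
  (U=2, Y=1, X=3, W=1, Z=1) weight 1/144
  (U=2, Y=1, X=3, W=1, Z=2) weight 1/144
  (U=2, Y=2, X=3, W=1, Z=1) weight 1/144
  (U=2, Y=2, X=3, W=1, Z=2) weight 1/144
  (U=2, Y=3, X=3, W=1, Z=1) weight 1/144
  (U=2, Y=3, X=3, W=1, Z=2) weight 1/144
  (U=3, Y=0, X=3, W=0, Z=1) weight 1/72
  … 7 more
Group by W:
  weight(W=0) = 1/9
  weight(W=1) = 1/18
Total weight = 1/9 + 1/18 = 1/6
P(W=0 | obs) = 1/9 / 1/6 = 2/3
P(W=1 | obs) = 1/18 / 1/6 = 1/3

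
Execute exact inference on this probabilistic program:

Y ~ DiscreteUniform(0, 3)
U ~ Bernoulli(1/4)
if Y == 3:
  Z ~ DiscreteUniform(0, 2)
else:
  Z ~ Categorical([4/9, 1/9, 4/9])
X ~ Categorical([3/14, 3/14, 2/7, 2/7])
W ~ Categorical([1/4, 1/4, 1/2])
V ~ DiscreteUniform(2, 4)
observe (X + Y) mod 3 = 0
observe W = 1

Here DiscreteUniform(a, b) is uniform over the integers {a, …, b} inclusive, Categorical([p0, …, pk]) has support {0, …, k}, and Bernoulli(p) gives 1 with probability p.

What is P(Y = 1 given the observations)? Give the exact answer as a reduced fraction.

Enumerate traces; 108 have nonzero weight after conditioning:
  (Y=0, U=0, Z=0, X=0, W=1, V=2) weight 1/672
  (Y=0, U=0, Z=0, X=0, W=1, V=3) weight 1/672
  (Y=0, U=0, Z=0, X=0, W=1, V=4) weight 1/672
  (Y=0, U=0, Z=0, X=3, W=1, V=2) weight 1/504
  (Y=0, U=0, Z=0, X=3, W=1, V=3) weight 1/504
  (Y=0, U=0, Z=0, X=3, W=1, V=4) weight 1/504
  (Y=0, U=0, Z=1, X=0, W=1, V=2) weight 1/2688
  (Y=0, U=0, Z=1, X=0, W=1, V=3) weight 1/2688
  (Y=1, U=0, Z=0, X=2, W=1, V=2) weight 1/504
  (Y=2, U=0, Z=0, X=1, W=1, V=2) weight 1/672
  … 98 more
Group by Y:
  weight(Y=0) = 1/32
  weight(Y=1) = 1/56
  weight(Y=2) = 3/224
  weight(Y=3) = 1/32
Total weight = 1/32 + 1/56 + 3/224 + 1/32 = 3/32
P(Y=0 | obs) = 1/32 / 3/32 = 1/3
P(Y=1 | obs) = 1/56 / 3/32 = 4/21
P(Y=2 | obs) = 3/224 / 3/32 = 1/7
P(Y=3 | obs) = 1/32 / 3/32 = 1/3

P(Y = 1 | obs) = 4/21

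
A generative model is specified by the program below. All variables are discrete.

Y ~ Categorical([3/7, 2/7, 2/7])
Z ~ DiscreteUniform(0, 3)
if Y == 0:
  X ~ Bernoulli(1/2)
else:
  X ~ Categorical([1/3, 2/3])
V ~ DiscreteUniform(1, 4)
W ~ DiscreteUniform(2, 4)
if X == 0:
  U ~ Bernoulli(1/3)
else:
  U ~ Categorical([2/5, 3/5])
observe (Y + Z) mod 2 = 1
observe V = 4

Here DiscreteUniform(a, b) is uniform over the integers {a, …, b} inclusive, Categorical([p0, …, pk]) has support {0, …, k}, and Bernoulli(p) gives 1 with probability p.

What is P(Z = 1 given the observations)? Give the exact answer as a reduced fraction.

Enumerate traces; 72 have nonzero weight after conditioning:
  (Y=0, Z=1, X=0, V=4, W=2, U=0) weight 1/336
  (Y=0, Z=1, X=0, V=4, W=2, U=1) weight 1/672
  (Y=0, Z=1, X=0, V=4, W=3, U=0) weight 1/336
  (Y=0, Z=1, X=0, V=4, W=3, U=1) weight 1/672
  (Y=0, Z=1, X=0, V=4, W=4, U=0) weight 1/336
  (Y=0, Z=1, X=0, V=4, W=4, U=1) weight 1/672
  (Y=0, Z=1, X=1, V=4, W=2, U=0) weight 1/560
  (Y=0, Z=1, X=1, V=4, W=2, U=1) weight 3/1120
  (Y=0, Z=3, X=0, V=4, W=2, U=0) weight 1/336
  (Y=1, Z=0, X=0, V=4, W=2, U=0) weight 1/756
  … 62 more
Group by Z:
  weight(Z=0) = 1/56
  weight(Z=1) = 5/112
  weight(Z=2) = 1/56
  weight(Z=3) = 5/112
Total weight = 1/56 + 5/112 + 1/56 + 5/112 = 1/8
P(Z=0 | obs) = 1/56 / 1/8 = 1/7
P(Z=1 | obs) = 5/112 / 1/8 = 5/14
P(Z=2 | obs) = 1/56 / 1/8 = 1/7
P(Z=3 | obs) = 5/112 / 1/8 = 5/14

P(Z = 1 | obs) = 5/14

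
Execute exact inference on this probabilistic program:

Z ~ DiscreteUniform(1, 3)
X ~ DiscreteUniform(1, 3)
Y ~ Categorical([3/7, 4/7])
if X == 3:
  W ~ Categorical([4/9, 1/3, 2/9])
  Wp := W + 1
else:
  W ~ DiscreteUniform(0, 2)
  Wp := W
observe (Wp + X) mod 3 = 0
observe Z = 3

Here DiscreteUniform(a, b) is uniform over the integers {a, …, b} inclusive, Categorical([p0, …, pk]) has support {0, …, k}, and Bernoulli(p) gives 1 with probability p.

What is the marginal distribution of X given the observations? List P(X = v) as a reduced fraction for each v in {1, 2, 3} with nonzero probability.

Enumerate traces; 6 have nonzero weight after conditioning:
  (Z=3, X=1, Y=0, W=2) weight 1/63
  (Z=3, X=1, Y=1, W=2) weight 4/189
  (Z=3, X=2, Y=0, W=1) weight 1/63
  (Z=3, X=2, Y=1, W=1) weight 4/189
  (Z=3, X=3, Y=0, W=2) weight 2/189
  (Z=3, X=3, Y=1, W=2) weight 8/567
Group by X:
  weight(X=1) = 1/27
  weight(X=2) = 1/27
  weight(X=3) = 2/81
Total weight = 1/27 + 1/27 + 2/81 = 8/81
P(X=1 | obs) = 1/27 / 8/81 = 3/8
P(X=2 | obs) = 1/27 / 8/81 = 3/8
P(X=3 | obs) = 2/81 / 8/81 = 1/4

P(X=1) = 3/8, P(X=2) = 3/8, P(X=3) = 1/4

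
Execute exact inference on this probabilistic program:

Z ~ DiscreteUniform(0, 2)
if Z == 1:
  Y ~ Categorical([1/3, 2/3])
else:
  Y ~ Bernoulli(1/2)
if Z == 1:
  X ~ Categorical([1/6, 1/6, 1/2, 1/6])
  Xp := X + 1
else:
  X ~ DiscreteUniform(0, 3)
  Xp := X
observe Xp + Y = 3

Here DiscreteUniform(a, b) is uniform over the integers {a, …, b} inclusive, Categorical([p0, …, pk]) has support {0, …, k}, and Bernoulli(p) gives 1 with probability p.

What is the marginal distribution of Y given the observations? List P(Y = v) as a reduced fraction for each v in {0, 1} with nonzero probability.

Enumerate traces; 6 have nonzero weight after conditioning:
  (Z=0, Y=0, X=3) weight 1/24
  (Z=0, Y=1, X=2) weight 1/24
  (Z=1, Y=0, X=2) weight 1/18
  (Z=1, Y=1, X=1) weight 1/27
  (Z=2, Y=0, X=3) weight 1/24
  (Z=2, Y=1, X=2) weight 1/24
Group by Y:
  weight(Y=0) = 5/36
  weight(Y=1) = 13/108
Total weight = 5/36 + 13/108 = 7/27
P(Y=0 | obs) = 5/36 / 7/27 = 15/28
P(Y=1 | obs) = 13/108 / 7/27 = 13/28

P(Y=0) = 15/28, P(Y=1) = 13/28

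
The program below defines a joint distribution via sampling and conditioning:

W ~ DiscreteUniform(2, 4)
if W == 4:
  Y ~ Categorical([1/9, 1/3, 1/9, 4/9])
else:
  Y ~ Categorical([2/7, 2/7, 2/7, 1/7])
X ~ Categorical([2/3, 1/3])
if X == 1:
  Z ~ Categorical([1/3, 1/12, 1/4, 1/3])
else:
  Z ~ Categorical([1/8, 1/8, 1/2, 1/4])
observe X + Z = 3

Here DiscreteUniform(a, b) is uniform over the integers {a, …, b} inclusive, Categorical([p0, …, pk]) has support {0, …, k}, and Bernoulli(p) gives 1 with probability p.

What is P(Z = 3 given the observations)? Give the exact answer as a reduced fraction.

Enumerate traces; 24 have nonzero weight after conditioning:
  (W=2, Y=0, X=0, Z=3) weight 1/63
  (W=2, Y=0, X=1, Z=2) weight 1/126
  (W=2, Y=1, X=0, Z=3) weight 1/63
  (W=2, Y=1, X=1, Z=2) weight 1/126
  (W=2, Y=2, X=0, Z=3) weight 1/63
  (W=2, Y=2, X=1, Z=2) weight 1/126
  (W=2, Y=3, X=0, Z=3) weight 1/126
  (W=2, Y=3, X=1, Z=2) weight 1/252
  … 16 more
Group by Z:
  weight(Z=2) = 1/12
  weight(Z=3) = 1/6
Total weight = 1/12 + 1/6 = 1/4
P(Z=2 | obs) = 1/12 / 1/4 = 1/3
P(Z=3 | obs) = 1/6 / 1/4 = 2/3

P(Z = 3 | obs) = 2/3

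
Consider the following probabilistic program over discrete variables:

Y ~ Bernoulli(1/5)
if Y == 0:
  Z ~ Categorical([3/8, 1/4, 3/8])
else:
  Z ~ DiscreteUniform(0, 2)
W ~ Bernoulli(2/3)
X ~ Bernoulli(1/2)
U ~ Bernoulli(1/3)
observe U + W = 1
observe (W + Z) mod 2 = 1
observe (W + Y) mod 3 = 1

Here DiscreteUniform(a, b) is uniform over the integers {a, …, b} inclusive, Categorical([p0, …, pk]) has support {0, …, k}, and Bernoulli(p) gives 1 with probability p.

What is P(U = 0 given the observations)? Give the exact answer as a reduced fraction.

P(U = 0 | obs) = 36/37

Enumerate traces; 6 have nonzero weight after conditioning:
  (Y=0, Z=0, W=1, X=0, U=0) weight 1/15
  (Y=0, Z=0, W=1, X=1, U=0) weight 1/15
  (Y=0, Z=2, W=1, X=0, U=0) weight 1/15
  (Y=0, Z=2, W=1, X=1, U=0) weight 1/15
  (Y=1, Z=1, W=0, X=0, U=1) weight 1/270
  (Y=1, Z=1, W=0, X=1, U=1) weight 1/270
Group by U:
  weight(U=0) = 4/15
  weight(U=1) = 1/135
Total weight = 4/15 + 1/135 = 37/135
P(U=0 | obs) = 4/15 / 37/135 = 36/37
P(U=1 | obs) = 1/135 / 37/135 = 1/37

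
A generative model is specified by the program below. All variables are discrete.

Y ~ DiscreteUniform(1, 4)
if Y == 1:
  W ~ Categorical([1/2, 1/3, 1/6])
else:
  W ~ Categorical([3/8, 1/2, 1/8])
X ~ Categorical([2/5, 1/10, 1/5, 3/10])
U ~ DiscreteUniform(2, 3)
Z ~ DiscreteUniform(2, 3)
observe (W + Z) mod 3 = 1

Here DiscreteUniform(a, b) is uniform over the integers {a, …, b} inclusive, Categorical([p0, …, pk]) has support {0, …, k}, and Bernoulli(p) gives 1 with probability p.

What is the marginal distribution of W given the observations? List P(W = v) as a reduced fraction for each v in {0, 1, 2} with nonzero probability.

P(W=1) = 44/57, P(W=2) = 13/57

Enumerate traces; 64 have nonzero weight after conditioning:
  (Y=1, W=1, X=0, U=2, Z=3) weight 1/120
  (Y=1, W=1, X=0, U=3, Z=3) weight 1/120
  (Y=1, W=1, X=1, U=2, Z=3) weight 1/480
  (Y=1, W=1, X=1, U=3, Z=3) weight 1/480
  (Y=1, W=1, X=2, U=2, Z=3) weight 1/240
  (Y=1, W=1, X=2, U=3, Z=3) weight 1/240
  (Y=1, W=1, X=3, U=2, Z=3) weight 1/160
  (Y=1, W=1, X=3, U=3, Z=3) weight 1/160
  (Y=1, W=2, X=0, U=2, Z=2) weight 1/240
  … 55 more
Group by W:
  weight(W=1) = 11/48
  weight(W=2) = 13/192
Total weight = 11/48 + 13/192 = 19/64
P(W=1 | obs) = 11/48 / 19/64 = 44/57
P(W=2 | obs) = 13/192 / 19/64 = 13/57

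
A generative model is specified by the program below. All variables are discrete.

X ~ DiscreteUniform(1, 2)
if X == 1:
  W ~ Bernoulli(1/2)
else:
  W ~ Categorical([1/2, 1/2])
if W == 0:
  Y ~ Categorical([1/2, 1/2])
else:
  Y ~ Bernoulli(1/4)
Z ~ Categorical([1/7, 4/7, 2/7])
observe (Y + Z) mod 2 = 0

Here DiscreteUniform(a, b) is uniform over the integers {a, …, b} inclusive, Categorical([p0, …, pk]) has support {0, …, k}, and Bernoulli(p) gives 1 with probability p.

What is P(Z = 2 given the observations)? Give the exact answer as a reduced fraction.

Enumerate traces; 12 have nonzero weight after conditioning:
  (X=1, W=0, Y=0, Z=0) weight 1/56
  (X=1, W=0, Y=0, Z=2) weight 1/28
  (X=1, W=0, Y=1, Z=1) weight 1/14
  (X=1, W=1, Y=0, Z=0) weight 3/112
  (X=1, W=1, Y=0, Z=2) weight 3/56
  (X=1, W=1, Y=1, Z=1) weight 1/28
  (X=2, W=0, Y=0, Z=0) weight 1/56
  (X=2, W=0, Y=0, Z=2) weight 1/28
  … 4 more
Group by Z:
  weight(Z=0) = 5/56
  weight(Z=1) = 3/14
  weight(Z=2) = 5/28
Total weight = 5/56 + 3/14 + 5/28 = 27/56
P(Z=0 | obs) = 5/56 / 27/56 = 5/27
P(Z=1 | obs) = 3/14 / 27/56 = 4/9
P(Z=2 | obs) = 5/28 / 27/56 = 10/27

P(Z = 2 | obs) = 10/27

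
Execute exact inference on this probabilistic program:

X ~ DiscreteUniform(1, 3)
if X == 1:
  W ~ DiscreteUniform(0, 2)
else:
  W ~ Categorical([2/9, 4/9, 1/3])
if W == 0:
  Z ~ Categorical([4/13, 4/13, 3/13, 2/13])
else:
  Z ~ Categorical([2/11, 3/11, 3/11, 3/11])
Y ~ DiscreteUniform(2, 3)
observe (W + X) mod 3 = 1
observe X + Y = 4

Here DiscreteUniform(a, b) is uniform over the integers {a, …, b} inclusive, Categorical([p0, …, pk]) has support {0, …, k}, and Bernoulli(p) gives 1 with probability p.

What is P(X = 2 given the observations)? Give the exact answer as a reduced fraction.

P(X = 2 | obs) = 1/2

Enumerate traces; 8 have nonzero weight after conditioning:
  (X=1, W=0, Z=0, Y=3) weight 2/117
  (X=1, W=0, Z=1, Y=3) weight 2/117
  (X=1, W=0, Z=2, Y=3) weight 1/78
  (X=1, W=0, Z=3, Y=3) weight 1/117
  (X=2, W=2, Z=0, Y=2) weight 1/99
  (X=2, W=2, Z=1, Y=2) weight 1/66
  (X=2, W=2, Z=2, Y=2) weight 1/66
  (X=2, W=2, Z=3, Y=2) weight 1/66
Group by X:
  weight(X=1) = 1/18
  weight(X=2) = 1/18
Total weight = 1/18 + 1/18 = 1/9
P(X=1 | obs) = 1/18 / 1/9 = 1/2
P(X=2 | obs) = 1/18 / 1/9 = 1/2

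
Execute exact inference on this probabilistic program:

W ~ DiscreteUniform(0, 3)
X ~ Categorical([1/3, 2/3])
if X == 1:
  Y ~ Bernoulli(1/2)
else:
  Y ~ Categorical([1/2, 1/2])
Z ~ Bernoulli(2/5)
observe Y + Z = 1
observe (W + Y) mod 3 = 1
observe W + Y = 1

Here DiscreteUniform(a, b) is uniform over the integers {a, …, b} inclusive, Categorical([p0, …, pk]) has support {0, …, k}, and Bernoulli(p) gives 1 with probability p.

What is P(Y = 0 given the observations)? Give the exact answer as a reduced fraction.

P(Y = 0 | obs) = 2/5

Enumerate traces; 4 have nonzero weight after conditioning:
  (W=0, X=0, Y=1, Z=0) weight 1/40
  (W=0, X=1, Y=1, Z=0) weight 1/20
  (W=1, X=0, Y=0, Z=1) weight 1/60
  (W=1, X=1, Y=0, Z=1) weight 1/30
Group by Y:
  weight(Y=0) = 1/20
  weight(Y=1) = 3/40
Total weight = 1/20 + 3/40 = 1/8
P(Y=0 | obs) = 1/20 / 1/8 = 2/5
P(Y=1 | obs) = 3/40 / 1/8 = 3/5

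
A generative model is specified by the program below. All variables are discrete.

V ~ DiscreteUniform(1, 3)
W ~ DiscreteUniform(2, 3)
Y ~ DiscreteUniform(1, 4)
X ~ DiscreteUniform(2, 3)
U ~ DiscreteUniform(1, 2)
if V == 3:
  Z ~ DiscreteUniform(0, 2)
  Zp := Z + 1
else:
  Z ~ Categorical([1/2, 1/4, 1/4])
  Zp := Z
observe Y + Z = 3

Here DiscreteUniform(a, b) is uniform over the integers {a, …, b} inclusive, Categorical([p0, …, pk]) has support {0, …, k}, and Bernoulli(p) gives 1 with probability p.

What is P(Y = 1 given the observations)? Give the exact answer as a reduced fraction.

Enumerate traces; 72 have nonzero weight after conditioning:
  (V=1, W=2, Y=1, X=2, U=1, Z=2) weight 1/384
  (V=1, W=2, Y=1, X=2, U=2, Z=2) weight 1/384
  (V=1, W=2, Y=1, X=3, U=1, Z=2) weight 1/384
  (V=1, W=2, Y=1, X=3, U=2, Z=2) weight 1/384
  (V=1, W=2, Y=2, X=2, U=1, Z=1) weight 1/384
  (V=1, W=2, Y=2, X=2, U=2, Z=1) weight 1/384
  (V=1, W=2, Y=2, X=3, U=1, Z=1) weight 1/384
  (V=1, W=2, Y=2, X=3, U=2, Z=1) weight 1/384
  (V=1, W=2, Y=3, X=2, U=1, Z=0) weight 1/192
  … 63 more
Group by Y:
  weight(Y=1) = 5/72
  weight(Y=2) = 5/72
  weight(Y=3) = 1/9
Total weight = 5/72 + 5/72 + 1/9 = 1/4
P(Y=1 | obs) = 5/72 / 1/4 = 5/18
P(Y=2 | obs) = 5/72 / 1/4 = 5/18
P(Y=3 | obs) = 1/9 / 1/4 = 4/9

P(Y = 1 | obs) = 5/18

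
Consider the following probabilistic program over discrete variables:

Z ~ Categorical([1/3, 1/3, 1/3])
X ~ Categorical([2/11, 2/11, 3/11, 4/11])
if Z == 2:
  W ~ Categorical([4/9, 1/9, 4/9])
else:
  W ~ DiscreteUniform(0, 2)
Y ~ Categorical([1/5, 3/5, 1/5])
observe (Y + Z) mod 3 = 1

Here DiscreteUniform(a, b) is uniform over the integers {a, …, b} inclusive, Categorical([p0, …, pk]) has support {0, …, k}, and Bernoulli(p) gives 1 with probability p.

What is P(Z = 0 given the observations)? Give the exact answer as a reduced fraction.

Enumerate traces; 36 have nonzero weight after conditioning:
  (Z=0, X=0, W=0, Y=1) weight 2/165
  (Z=0, X=0, W=1, Y=1) weight 2/165
  (Z=0, X=0, W=2, Y=1) weight 2/165
  (Z=0, X=1, W=0, Y=1) weight 2/165
  (Z=0, X=1, W=1, Y=1) weight 2/165
  (Z=0, X=1, W=2, Y=1) weight 2/165
  (Z=0, X=2, W=0, Y=1) weight 1/55
  (Z=0, X=2, W=1, Y=1) weight 1/55
  (Z=1, X=0, W=0, Y=0) weight 2/495
  (Z=2, X=0, W=0, Y=2) weight 8/1485
  … 26 more
Group by Z:
  weight(Z=0) = 1/5
  weight(Z=1) = 1/15
  weight(Z=2) = 1/15
Total weight = 1/5 + 1/15 + 1/15 = 1/3
P(Z=0 | obs) = 1/5 / 1/3 = 3/5
P(Z=1 | obs) = 1/15 / 1/3 = 1/5
P(Z=2 | obs) = 1/15 / 1/3 = 1/5

P(Z = 0 | obs) = 3/5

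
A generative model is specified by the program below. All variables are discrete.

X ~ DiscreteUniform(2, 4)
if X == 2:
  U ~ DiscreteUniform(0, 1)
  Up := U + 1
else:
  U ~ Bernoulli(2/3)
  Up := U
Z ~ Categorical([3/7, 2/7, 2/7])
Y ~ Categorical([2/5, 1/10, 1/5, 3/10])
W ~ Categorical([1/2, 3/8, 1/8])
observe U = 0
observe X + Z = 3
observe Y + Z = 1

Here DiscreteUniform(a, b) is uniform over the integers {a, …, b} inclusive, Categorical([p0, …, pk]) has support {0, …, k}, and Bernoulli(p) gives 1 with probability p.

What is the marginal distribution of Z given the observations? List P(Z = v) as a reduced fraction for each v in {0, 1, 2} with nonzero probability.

P(Z=0) = 1/5, P(Z=1) = 4/5

Enumerate traces; 6 have nonzero weight after conditioning:
  (X=2, U=0, Z=1, Y=0, W=0) weight 1/105
  (X=2, U=0, Z=1, Y=0, W=1) weight 1/140
  (X=2, U=0, Z=1, Y=0, W=2) weight 1/420
  (X=3, U=0, Z=0, Y=1, W=0) weight 1/420
  (X=3, U=0, Z=0, Y=1, W=1) weight 1/560
  (X=3, U=0, Z=0, Y=1, W=2) weight 1/1680
Group by Z:
  weight(Z=0) = 1/210
  weight(Z=1) = 2/105
Total weight = 1/210 + 2/105 = 1/42
P(Z=0 | obs) = 1/210 / 1/42 = 1/5
P(Z=1 | obs) = 2/105 / 1/42 = 4/5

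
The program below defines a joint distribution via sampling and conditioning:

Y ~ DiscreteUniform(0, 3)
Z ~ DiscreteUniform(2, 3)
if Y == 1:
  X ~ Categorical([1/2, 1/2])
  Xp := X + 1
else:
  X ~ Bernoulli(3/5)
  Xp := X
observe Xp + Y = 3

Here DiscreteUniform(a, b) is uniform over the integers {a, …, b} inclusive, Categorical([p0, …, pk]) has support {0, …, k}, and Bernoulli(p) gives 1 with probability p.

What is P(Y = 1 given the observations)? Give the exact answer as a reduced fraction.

P(Y = 1 | obs) = 1/3

Enumerate traces; 6 have nonzero weight after conditioning:
  (Y=1, Z=2, X=1) weight 1/16
  (Y=1, Z=3, X=1) weight 1/16
  (Y=2, Z=2, X=1) weight 3/40
  (Y=2, Z=3, X=1) weight 3/40
  (Y=3, Z=2, X=0) weight 1/20
  (Y=3, Z=3, X=0) weight 1/20
Group by Y:
  weight(Y=1) = 1/8
  weight(Y=2) = 3/20
  weight(Y=3) = 1/10
Total weight = 1/8 + 3/20 + 1/10 = 3/8
P(Y=1 | obs) = 1/8 / 3/8 = 1/3
P(Y=2 | obs) = 3/20 / 3/8 = 2/5
P(Y=3 | obs) = 1/10 / 3/8 = 4/15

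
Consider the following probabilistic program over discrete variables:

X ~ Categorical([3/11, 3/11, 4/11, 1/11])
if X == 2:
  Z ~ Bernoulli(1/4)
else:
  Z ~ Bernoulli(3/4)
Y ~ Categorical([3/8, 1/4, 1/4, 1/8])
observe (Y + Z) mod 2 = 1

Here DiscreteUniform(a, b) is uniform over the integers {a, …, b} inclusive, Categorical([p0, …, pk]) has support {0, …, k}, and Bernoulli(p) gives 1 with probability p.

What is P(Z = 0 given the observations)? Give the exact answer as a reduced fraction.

Enumerate traces; 16 have nonzero weight after conditioning:
  (X=0, Z=0, Y=1) weight 3/176
  (X=0, Z=0, Y=3) weight 3/352
  (X=0, Z=1, Y=0) weight 27/352
  (X=0, Z=1, Y=2) weight 9/176
  (X=1, Z=0, Y=1) weight 3/176
  (X=1, Z=0, Y=3) weight 3/352
  (X=1, Z=1, Y=0) weight 27/352
  (X=1, Z=1, Y=2) weight 9/176
  … 8 more
Group by Z:
  weight(Z=0) = 57/352
  weight(Z=1) = 125/352
Total weight = 57/352 + 125/352 = 91/176
P(Z=0 | obs) = 57/352 / 91/176 = 57/182
P(Z=1 | obs) = 125/352 / 91/176 = 125/182

P(Z = 0 | obs) = 57/182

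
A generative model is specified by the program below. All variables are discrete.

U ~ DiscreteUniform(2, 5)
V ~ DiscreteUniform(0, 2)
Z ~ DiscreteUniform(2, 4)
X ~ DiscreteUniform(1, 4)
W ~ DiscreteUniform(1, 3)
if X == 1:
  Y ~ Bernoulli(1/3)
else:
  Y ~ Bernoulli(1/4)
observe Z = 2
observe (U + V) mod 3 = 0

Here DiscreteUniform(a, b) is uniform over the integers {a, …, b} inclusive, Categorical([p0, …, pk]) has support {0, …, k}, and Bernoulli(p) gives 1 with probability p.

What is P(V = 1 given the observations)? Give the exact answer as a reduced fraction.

P(V = 1 | obs) = 1/2

Enumerate traces; 96 have nonzero weight after conditioning:
  (U=2, V=1, Z=2, X=1, W=1, Y=0) weight 1/648
  (U=2, V=1, Z=2, X=1, W=1, Y=1) weight 1/1296
  (U=2, V=1, Z=2, X=1, W=2, Y=0) weight 1/648
  (U=2, V=1, Z=2, X=1, W=2, Y=1) weight 1/1296
  (U=2, V=1, Z=2, X=1, W=3, Y=0) weight 1/648
  (U=2, V=1, Z=2, X=1, W=3, Y=1) weight 1/1296
  (U=2, V=1, Z=2, X=2, W=1, Y=0) weight 1/576
  (U=2, V=1, Z=2, X=2, W=1, Y=1) weight 1/1728
  (U=3, V=0, Z=2, X=1, W=1, Y=0) weight 1/648
  (U=4, V=2, Z=2, X=1, W=1, Y=0) weight 1/648
  … 86 more
Group by V:
  weight(V=0) = 1/36
  weight(V=1) = 1/18
  weight(V=2) = 1/36
Total weight = 1/36 + 1/18 + 1/36 = 1/9
P(V=0 | obs) = 1/36 / 1/9 = 1/4
P(V=1 | obs) = 1/18 / 1/9 = 1/2
P(V=2 | obs) = 1/36 / 1/9 = 1/4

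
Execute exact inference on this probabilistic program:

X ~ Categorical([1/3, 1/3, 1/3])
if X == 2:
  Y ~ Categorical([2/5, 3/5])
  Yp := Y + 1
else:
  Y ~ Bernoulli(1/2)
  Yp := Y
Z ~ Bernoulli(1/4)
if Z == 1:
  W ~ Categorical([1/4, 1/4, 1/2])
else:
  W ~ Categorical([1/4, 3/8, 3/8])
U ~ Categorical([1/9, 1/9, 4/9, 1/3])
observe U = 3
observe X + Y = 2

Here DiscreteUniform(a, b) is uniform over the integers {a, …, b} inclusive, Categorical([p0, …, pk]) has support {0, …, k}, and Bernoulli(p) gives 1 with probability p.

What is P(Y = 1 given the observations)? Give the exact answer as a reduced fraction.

Enumerate traces; 12 have nonzero weight after conditioning:
  (X=1, Y=1, Z=0, W=0, U=3) weight 1/96
  (X=1, Y=1, Z=0, W=1, U=3) weight 1/64
  (X=1, Y=1, Z=0, W=2, U=3) weight 1/64
  (X=1, Y=1, Z=1, W=0, U=3) weight 1/288
  (X=1, Y=1, Z=1, W=1, U=3) weight 1/288
  (X=1, Y=1, Z=1, W=2, U=3) weight 1/144
  (X=2, Y=0, Z=0, W=0, U=3) weight 1/120
  (X=2, Y=0, Z=0, W=1, U=3) weight 1/80
  … 4 more
Group by Y:
  weight(Y=0) = 2/45
  weight(Y=1) = 1/18
Total weight = 2/45 + 1/18 = 1/10
P(Y=0 | obs) = 2/45 / 1/10 = 4/9
P(Y=1 | obs) = 1/18 / 1/10 = 5/9

P(Y = 1 | obs) = 5/9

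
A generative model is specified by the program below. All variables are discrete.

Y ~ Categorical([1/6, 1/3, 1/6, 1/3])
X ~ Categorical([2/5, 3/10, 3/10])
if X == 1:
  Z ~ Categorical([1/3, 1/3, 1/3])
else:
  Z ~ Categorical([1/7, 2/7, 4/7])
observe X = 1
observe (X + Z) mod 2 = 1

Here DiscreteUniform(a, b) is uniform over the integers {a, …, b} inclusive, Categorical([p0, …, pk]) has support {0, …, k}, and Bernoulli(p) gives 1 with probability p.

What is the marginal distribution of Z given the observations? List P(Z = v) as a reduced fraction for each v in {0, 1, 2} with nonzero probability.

Enumerate traces; 8 have nonzero weight after conditioning:
  (Y=0, X=1, Z=0) weight 1/60
  (Y=0, X=1, Z=2) weight 1/60
  (Y=1, X=1, Z=0) weight 1/30
  (Y=1, X=1, Z=2) weight 1/30
  (Y=2, X=1, Z=0) weight 1/60
  (Y=2, X=1, Z=2) weight 1/60
  (Y=3, X=1, Z=0) weight 1/30
  (Y=3, X=1, Z=2) weight 1/30
Group by Z:
  weight(Z=0) = 1/10
  weight(Z=2) = 1/10
Total weight = 1/10 + 1/10 = 1/5
P(Z=0 | obs) = 1/10 / 1/5 = 1/2
P(Z=2 | obs) = 1/10 / 1/5 = 1/2

P(Z=0) = 1/2, P(Z=2) = 1/2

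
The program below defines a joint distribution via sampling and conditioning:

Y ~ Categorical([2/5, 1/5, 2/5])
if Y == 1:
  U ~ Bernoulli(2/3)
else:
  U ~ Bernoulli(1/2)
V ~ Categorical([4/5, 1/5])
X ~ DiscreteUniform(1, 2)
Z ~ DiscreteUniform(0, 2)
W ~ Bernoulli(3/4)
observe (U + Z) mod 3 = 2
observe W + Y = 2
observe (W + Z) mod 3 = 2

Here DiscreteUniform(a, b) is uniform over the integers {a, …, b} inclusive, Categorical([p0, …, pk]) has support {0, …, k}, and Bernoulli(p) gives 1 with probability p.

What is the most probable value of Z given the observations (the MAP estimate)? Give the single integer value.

Enumerate traces; 8 have nonzero weight after conditioning:
  (Y=1, U=1, V=0, X=1, Z=1, W=1) weight 1/75
  (Y=1, U=1, V=0, X=2, Z=1, W=1) weight 1/75
  (Y=1, U=1, V=1, X=1, Z=1, W=1) weight 1/300
  (Y=1, U=1, V=1, X=2, Z=1, W=1) weight 1/300
  (Y=2, U=0, V=0, X=1, Z=2, W=0) weight 1/150
  (Y=2, U=0, V=0, X=2, Z=2, W=0) weight 1/150
  (Y=2, U=0, V=1, X=1, Z=2, W=0) weight 1/600
  (Y=2, U=0, V=1, X=2, Z=2, W=0) weight 1/600
Group by Z:
  weight(Z=1) = 1/30
  weight(Z=2) = 1/60
Total weight = 1/30 + 1/60 = 1/20
P(Z=1 | obs) = 1/30 / 1/20 = 2/3
P(Z=2 | obs) = 1/60 / 1/20 = 1/3
argmax = 1

argmax_v P(Z = v | obs) = 1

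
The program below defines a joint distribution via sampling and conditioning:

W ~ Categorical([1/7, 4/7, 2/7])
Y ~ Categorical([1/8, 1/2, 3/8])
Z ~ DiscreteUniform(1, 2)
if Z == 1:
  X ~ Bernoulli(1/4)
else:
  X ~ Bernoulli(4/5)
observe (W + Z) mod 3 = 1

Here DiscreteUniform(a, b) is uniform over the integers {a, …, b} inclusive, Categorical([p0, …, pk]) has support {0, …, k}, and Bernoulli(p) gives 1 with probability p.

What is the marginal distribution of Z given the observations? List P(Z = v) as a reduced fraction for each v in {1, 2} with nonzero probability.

Enumerate traces; 12 have nonzero weight after conditioning:
  (W=0, Y=0, Z=1, X=0) weight 3/448
  (W=0, Y=0, Z=1, X=1) weight 1/448
  (W=0, Y=1, Z=1, X=0) weight 3/112
  (W=0, Y=1, Z=1, X=1) weight 1/112
  (W=0, Y=2, Z=1, X=0) weight 9/448
  (W=0, Y=2, Z=1, X=1) weight 3/448
  (W=2, Y=0, Z=2, X=0) weight 1/280
  (W=2, Y=0, Z=2, X=1) weight 1/70
  … 4 more
Group by Z:
  weight(Z=1) = 1/14
  weight(Z=2) = 1/7
Total weight = 1/14 + 1/7 = 3/14
P(Z=1 | obs) = 1/14 / 3/14 = 1/3
P(Z=2 | obs) = 1/7 / 3/14 = 2/3

P(Z=1) = 1/3, P(Z=2) = 2/3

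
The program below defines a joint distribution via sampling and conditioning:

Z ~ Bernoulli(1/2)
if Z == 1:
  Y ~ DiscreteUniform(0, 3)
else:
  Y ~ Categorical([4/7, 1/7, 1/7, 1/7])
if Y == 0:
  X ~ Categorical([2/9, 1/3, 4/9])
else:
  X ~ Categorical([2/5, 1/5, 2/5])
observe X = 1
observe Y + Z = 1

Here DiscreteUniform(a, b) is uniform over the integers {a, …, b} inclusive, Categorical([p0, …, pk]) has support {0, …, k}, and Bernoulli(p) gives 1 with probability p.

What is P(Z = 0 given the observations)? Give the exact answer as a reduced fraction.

P(Z = 0 | obs) = 12/47

Enumerate traces; 2 have nonzero weight after conditioning:
  (Z=0, Y=1, X=1) weight 1/70
  (Z=1, Y=0, X=1) weight 1/24
Group by Z:
  weight(Z=0) = 1/70
  weight(Z=1) = 1/24
Total weight = 1/70 + 1/24 = 47/840
P(Z=0 | obs) = 1/70 / 47/840 = 12/47
P(Z=1 | obs) = 1/24 / 47/840 = 35/47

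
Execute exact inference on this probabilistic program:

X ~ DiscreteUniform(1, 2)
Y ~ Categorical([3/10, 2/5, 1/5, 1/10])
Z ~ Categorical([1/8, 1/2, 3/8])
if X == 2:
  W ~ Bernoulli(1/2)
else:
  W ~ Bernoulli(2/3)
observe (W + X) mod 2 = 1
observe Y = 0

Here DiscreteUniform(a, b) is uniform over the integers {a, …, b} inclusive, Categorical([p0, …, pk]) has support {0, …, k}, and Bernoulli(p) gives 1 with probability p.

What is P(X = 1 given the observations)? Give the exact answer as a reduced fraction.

P(X = 1 | obs) = 2/5

Enumerate traces; 6 have nonzero weight after conditioning:
  (X=1, Y=0, Z=0, W=0) weight 1/160
  (X=1, Y=0, Z=1, W=0) weight 1/40
  (X=1, Y=0, Z=2, W=0) weight 3/160
  (X=2, Y=0, Z=0, W=1) weight 3/320
  (X=2, Y=0, Z=1, W=1) weight 3/80
  (X=2, Y=0, Z=2, W=1) weight 9/320
Group by X:
  weight(X=1) = 1/20
  weight(X=2) = 3/40
Total weight = 1/20 + 3/40 = 1/8
P(X=1 | obs) = 1/20 / 1/8 = 2/5
P(X=2 | obs) = 3/40 / 1/8 = 3/5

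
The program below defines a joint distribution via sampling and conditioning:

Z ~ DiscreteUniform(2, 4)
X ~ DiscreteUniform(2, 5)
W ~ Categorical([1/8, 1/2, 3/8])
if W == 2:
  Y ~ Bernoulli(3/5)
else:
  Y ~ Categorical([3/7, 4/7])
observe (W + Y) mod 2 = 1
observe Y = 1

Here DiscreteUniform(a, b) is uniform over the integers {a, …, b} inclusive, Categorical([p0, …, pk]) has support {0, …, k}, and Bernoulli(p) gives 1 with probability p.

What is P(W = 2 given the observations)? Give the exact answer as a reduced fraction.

Enumerate traces; 24 have nonzero weight after conditioning:
  (Z=2, X=2, W=0, Y=1) weight 1/168
  (Z=2, X=2, W=2, Y=1) weight 3/160
  (Z=2, X=3, W=0, Y=1) weight 1/168
  (Z=2, X=3, W=2, Y=1) weight 3/160
  (Z=2, X=4, W=0, Y=1) weight 1/168
  (Z=2, X=4, W=2, Y=1) weight 3/160
  (Z=2, X=5, W=0, Y=1) weight 1/168
  (Z=2, X=5, W=2, Y=1) weight 3/160
  … 16 more
Group by W:
  weight(W=0) = 1/14
  weight(W=2) = 9/40
Total weight = 1/14 + 9/40 = 83/280
P(W=0 | obs) = 1/14 / 83/280 = 20/83
P(W=2 | obs) = 9/40 / 83/280 = 63/83

P(W = 2 | obs) = 63/83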